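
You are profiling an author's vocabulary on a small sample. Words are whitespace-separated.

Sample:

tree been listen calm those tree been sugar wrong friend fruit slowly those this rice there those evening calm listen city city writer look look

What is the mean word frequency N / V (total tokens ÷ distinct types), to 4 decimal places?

N = 25 tokens, V = 17 types.
Mean frequency = N / V = 25 / 17 = 1.4706

1.4706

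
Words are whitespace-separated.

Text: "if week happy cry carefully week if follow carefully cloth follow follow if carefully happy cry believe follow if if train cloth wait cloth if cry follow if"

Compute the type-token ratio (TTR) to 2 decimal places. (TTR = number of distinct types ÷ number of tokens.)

0.36

N = 28 tokens, V = 10 types.
TTR = V / N = 10 / 28 = 0.36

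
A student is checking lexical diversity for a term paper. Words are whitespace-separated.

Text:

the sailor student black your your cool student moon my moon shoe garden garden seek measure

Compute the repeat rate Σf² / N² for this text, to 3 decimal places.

Frequencies: student:2, your:2, moon:2, garden:2, the:1, sailor:1, black:1, cool:1, my:1, shoe:1, seek:1, measure:1
Σf² = 24; N² = 256
Repeat rate = 24 / 256 = 0.094

0.094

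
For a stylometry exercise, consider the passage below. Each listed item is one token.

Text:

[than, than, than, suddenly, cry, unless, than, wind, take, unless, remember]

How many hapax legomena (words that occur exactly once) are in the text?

5

Frequencies: than:4, unless:2, suddenly:1, cry:1, wind:1, take:1, remember:1
Hapax (freq=1): cry, remember, suddenly, take, wind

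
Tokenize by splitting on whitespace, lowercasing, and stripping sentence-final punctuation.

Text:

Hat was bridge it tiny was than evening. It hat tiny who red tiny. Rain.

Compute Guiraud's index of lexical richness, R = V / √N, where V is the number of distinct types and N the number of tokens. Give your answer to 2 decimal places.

N = 15, V = 10.
√N = 3.872983
R = 10 / 3.872983 = 2.58

2.58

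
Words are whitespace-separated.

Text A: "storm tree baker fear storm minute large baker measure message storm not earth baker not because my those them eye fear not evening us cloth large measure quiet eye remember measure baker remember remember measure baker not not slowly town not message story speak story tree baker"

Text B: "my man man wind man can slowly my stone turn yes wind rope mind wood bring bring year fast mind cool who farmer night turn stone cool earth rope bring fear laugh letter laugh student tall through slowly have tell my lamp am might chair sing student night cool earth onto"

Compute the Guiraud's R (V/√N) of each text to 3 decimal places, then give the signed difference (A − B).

-1.120

A: V=24, N=47, R=3.501
B: V=33, N=51, R=4.621
Difference = 3.501 − 4.621 = -1.120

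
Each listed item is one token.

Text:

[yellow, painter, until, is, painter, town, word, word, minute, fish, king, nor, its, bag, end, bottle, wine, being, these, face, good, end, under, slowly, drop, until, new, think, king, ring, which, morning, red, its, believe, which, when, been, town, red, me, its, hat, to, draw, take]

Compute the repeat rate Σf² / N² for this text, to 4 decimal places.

Frequencies: its:3, painter:2, until:2, town:2, word:2, king:2, end:2, which:2, red:2, yellow:1, is:1, minute:1, fish:1, nor:1, bag:1, bottle:1, wine:1, being:1, these:1, face:1, … (16 more, each freq 1)
Σf² = 68; N² = 2116
Repeat rate = 68 / 2116 = 0.0321

0.0321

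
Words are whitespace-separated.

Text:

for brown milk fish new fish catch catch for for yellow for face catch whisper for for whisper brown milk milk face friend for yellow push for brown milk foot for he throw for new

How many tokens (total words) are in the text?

35

Tokens: for, brown, milk, fish, new, fish, catch, catch, for, for, yellow, for, face, catch, whisper, for, for, whisper, brown, milk, milk, face, friend, for, yellow, push, for, brown, milk, foot, for, he, throw, for, new
N = 35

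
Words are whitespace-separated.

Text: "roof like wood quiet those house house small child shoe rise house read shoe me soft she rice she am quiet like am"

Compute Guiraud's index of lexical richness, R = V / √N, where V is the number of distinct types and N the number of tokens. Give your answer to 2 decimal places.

N = 23, V = 16.
√N = 4.795832
R = 16 / 4.795832 = 3.34

3.34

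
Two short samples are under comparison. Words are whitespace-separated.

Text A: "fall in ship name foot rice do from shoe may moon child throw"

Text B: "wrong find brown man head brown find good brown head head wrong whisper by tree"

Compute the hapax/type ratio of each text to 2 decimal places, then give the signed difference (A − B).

0.44

A: hapax=13, V=13, ratio=1.00
B: hapax=5, V=9, ratio=0.56
Difference = 1.00 − 0.56 = 0.44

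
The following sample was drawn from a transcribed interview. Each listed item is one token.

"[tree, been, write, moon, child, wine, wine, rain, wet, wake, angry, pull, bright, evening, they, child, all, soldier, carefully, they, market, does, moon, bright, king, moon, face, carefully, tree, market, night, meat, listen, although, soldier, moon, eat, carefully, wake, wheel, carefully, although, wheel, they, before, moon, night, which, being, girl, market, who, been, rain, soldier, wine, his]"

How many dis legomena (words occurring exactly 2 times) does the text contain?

9

Frequencies: moon:5, carefully:4, wine:3, they:3, soldier:3, market:3, tree:2, been:2, child:2, rain:2, wake:2, bright:2, night:2, although:2, wheel:2, write:1, wet:1, angry:1, pull:1, evening:1, … (13 more, each freq 1)
Words with frequency 2: although, been, bright, child, night, rain, tree, wake, wheel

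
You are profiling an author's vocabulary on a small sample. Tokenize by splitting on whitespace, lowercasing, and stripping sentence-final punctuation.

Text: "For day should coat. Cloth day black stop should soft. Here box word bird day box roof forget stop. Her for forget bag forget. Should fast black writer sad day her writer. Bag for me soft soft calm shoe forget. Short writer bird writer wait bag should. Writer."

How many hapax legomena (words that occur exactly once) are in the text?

Frequencies: writer:5, day:4, should:4, forget:4, for:3, soft:3, bag:3, black:2, stop:2, box:2, bird:2, her:2, coat:1, cloth:1, here:1, word:1, roof:1, fast:1, sad:1, me:1, … (4 more, each freq 1)
Hapax (freq=1): calm, cloth, coat, fast, here, me, roof, sad, shoe, short, wait, word

12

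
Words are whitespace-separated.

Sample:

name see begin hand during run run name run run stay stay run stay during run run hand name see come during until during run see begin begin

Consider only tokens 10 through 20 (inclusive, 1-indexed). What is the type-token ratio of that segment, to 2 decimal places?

0.55

Segment tokens 10–20: run, stay, stay, run, stay, during, run, run, hand, name, see
Segment N = 11, segment V = 6.
TTR = 6 / 11 = 0.55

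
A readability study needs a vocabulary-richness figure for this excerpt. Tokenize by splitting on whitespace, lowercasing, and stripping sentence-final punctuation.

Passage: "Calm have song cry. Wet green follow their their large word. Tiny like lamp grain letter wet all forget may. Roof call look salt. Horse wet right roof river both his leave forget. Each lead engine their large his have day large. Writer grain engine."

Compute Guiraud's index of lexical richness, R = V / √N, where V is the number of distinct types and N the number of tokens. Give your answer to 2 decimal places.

4.92

N = 45, V = 33.
√N = 6.708204
R = 33 / 6.708204 = 4.92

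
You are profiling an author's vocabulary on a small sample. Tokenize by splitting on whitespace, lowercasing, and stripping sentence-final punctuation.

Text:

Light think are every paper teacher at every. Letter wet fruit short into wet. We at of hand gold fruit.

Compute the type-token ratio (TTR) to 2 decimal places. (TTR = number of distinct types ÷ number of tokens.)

0.80

N = 20 tokens, V = 16 types.
TTR = V / N = 16 / 20 = 0.80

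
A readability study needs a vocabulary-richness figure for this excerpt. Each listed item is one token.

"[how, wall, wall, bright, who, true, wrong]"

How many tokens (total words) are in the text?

Tokens: how, wall, wall, bright, who, true, wrong
N = 7

7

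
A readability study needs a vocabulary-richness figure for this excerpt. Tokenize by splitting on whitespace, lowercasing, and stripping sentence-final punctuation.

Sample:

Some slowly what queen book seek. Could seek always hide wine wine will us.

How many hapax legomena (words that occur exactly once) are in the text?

Frequencies: seek:2, wine:2, some:1, slowly:1, what:1, queen:1, book:1, could:1, always:1, hide:1, will:1, us:1
Hapax (freq=1): always, book, could, hide, queen, slowly, some, us, what, will

10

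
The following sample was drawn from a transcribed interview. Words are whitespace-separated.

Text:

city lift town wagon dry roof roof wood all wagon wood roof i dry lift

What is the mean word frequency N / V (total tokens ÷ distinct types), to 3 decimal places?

1.667

N = 15 tokens, V = 9 types.
Mean frequency = N / V = 15 / 9 = 1.667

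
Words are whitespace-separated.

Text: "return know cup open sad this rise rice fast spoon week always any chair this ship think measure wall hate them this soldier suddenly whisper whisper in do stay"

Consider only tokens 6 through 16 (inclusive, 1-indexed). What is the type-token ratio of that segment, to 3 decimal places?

0.909

Segment tokens 6–16: this, rise, rice, fast, spoon, week, always, any, chair, this, ship
Segment N = 11, segment V = 10.
TTR = 10 / 11 = 0.909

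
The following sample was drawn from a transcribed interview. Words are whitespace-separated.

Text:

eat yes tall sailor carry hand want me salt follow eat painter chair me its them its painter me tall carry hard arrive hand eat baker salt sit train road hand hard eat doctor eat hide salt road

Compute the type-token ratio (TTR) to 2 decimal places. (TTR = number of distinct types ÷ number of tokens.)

N = 38 tokens, V = 22 types.
TTR = V / N = 22 / 38 = 0.58

0.58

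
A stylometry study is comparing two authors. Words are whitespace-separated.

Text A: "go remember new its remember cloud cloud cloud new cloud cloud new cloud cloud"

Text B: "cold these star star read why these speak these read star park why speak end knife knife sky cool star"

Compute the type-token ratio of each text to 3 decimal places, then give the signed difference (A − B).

TTR(A) = 5/14 = 0.357
TTR(B) = 11/20 = 0.550
Difference = 0.357 − 0.550 = -0.193

-0.193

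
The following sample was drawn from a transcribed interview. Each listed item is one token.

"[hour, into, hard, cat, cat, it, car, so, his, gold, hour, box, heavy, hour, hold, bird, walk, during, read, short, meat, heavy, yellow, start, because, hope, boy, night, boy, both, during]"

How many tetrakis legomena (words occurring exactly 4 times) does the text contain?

0

Frequencies: hour:3, cat:2, heavy:2, during:2, boy:2, into:1, hard:1, it:1, car:1, so:1, his:1, gold:1, box:1, hold:1, bird:1, walk:1, read:1, short:1, meat:1, yellow:1, … (5 more, each freq 1)
Words with frequency 4: (none)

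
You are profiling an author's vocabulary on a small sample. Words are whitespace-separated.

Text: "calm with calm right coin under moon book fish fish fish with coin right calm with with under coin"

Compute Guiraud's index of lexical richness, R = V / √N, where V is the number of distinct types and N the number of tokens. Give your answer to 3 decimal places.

1.835

N = 19, V = 8.
√N = 4.358899
R = 8 / 4.358899 = 1.835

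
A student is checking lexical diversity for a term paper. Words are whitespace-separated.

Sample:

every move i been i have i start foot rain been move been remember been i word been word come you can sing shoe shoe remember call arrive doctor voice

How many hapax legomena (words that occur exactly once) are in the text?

13

Frequencies: been:5, i:4, move:2, remember:2, word:2, shoe:2, every:1, have:1, start:1, foot:1, rain:1, come:1, you:1, can:1, sing:1, call:1, arrive:1, doctor:1, voice:1
Hapax (freq=1): arrive, call, can, come, doctor, every, foot, have, rain, sing, start, voice, you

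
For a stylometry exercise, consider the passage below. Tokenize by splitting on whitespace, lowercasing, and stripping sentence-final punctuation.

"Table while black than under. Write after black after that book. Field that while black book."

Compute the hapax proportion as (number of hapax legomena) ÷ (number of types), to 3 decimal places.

Frequencies: black:3, while:2, after:2, that:2, book:2, table:1, than:1, under:1, write:1, field:1
Hapax count = 5; type count = 10.
Ratio = 5 / 10 = 0.500

0.500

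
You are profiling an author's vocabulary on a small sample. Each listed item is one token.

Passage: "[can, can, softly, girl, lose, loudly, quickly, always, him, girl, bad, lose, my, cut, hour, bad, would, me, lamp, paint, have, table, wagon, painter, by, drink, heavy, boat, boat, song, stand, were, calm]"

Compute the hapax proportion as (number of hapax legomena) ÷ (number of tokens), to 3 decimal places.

Frequencies: can:2, girl:2, lose:2, bad:2, boat:2, softly:1, loudly:1, quickly:1, always:1, him:1, my:1, cut:1, hour:1, would:1, me:1, lamp:1, paint:1, have:1, table:1, wagon:1, … (8 more, each freq 1)
Hapax count = 23; token count = 33.
Ratio = 23 / 33 = 0.697

0.697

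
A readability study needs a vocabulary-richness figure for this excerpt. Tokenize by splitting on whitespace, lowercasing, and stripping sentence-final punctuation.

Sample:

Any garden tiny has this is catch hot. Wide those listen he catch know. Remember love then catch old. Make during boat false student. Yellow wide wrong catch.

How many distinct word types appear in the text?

24

Distinct types: {any, boat, catch, during, false, garden, has, he, hot, is, know, listen, love, make, old, remember, student, then, this, those, tiny, wide, wrong, yellow}
V = 24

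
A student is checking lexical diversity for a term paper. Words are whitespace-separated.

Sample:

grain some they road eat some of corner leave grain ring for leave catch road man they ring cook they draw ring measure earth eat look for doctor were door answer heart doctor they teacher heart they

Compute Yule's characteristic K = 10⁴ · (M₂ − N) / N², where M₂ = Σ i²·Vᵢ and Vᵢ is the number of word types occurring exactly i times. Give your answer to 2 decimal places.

306.79

Frequencies: they:5, ring:3, grain:2, some:2, road:2, eat:2, leave:2, for:2, doctor:2, heart:2, of:1, corner:1, catch:1, man:1, cook:1, draw:1, measure:1, earth:1, look:1, were:1, … (3 more, each freq 1)
N = 37. Frequency spectrum: V_1=13, V_2=8, V_3=1, V_5=1
M₂ = 1²·13 + 2²·8 + 3²·1 + 5²·1 = 79
K = 10000 × (79 − 37) / 37² = 306.79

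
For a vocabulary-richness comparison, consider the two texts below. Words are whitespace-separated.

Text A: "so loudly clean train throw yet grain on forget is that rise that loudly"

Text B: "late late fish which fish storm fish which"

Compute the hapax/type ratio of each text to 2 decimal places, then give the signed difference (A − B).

A: hapax=10, V=12, ratio=0.83
B: hapax=1, V=4, ratio=0.25
Difference = 0.83 − 0.25 = 0.58

0.58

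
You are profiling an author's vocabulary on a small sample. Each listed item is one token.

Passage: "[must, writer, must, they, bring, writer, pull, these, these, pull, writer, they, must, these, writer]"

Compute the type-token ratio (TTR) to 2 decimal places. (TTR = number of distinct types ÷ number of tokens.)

0.40

N = 15 tokens, V = 6 types.
TTR = V / N = 6 / 15 = 0.40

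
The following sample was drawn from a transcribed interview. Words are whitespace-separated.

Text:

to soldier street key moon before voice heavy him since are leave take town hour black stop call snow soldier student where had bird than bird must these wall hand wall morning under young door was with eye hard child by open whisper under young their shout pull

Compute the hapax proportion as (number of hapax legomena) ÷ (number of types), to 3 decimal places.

Frequencies: soldier:2, bird:2, wall:2, under:2, young:2, to:1, street:1, key:1, moon:1, before:1, voice:1, heavy:1, him:1, since:1, are:1, leave:1, take:1, town:1, hour:1, black:1, … (23 more, each freq 1)
Hapax count = 38; type count = 43.
Ratio = 38 / 43 = 0.884

0.884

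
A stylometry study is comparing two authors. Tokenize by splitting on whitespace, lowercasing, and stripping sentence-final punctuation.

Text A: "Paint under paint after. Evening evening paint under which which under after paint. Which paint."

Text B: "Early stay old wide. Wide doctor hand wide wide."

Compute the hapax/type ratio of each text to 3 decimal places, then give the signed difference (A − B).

-0.833

A: hapax=0, V=5, ratio=0.000
B: hapax=5, V=6, ratio=0.833
Difference = 0.000 − 0.833 = -0.833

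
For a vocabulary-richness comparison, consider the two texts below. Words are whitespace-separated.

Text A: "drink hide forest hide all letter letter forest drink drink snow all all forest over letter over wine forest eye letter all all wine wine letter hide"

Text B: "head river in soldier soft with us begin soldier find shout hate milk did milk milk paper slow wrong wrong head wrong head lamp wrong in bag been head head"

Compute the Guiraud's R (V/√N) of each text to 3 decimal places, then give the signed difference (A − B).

A: V=9, N=27, R=1.732
B: V=19, N=30, R=3.469
Difference = 1.732 − 3.469 = -1.737

-1.737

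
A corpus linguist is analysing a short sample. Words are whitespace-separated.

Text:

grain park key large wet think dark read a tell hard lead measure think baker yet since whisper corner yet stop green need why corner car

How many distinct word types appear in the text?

Distinct types: {a, baker, car, corner, dark, grain, green, hard, key, large, lead, measure, need, park, read, since, stop, tell, think, wet, whisper, why, yet}
V = 23

23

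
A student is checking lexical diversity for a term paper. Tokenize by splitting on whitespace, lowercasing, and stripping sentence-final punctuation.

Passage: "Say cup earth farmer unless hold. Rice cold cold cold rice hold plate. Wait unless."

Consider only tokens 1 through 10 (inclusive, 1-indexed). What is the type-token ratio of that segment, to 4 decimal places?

0.8000

Segment tokens 1–10: say, cup, earth, farmer, unless, hold, rice, cold, cold, cold
Segment N = 10, segment V = 8.
TTR = 8 / 10 = 0.8000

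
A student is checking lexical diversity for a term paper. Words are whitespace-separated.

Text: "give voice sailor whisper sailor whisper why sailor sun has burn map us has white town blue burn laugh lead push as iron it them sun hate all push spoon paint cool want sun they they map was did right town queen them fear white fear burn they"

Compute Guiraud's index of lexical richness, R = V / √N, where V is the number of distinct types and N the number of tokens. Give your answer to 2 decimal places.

N = 48, V = 32.
√N = 6.928203
R = 32 / 6.928203 = 4.62

4.62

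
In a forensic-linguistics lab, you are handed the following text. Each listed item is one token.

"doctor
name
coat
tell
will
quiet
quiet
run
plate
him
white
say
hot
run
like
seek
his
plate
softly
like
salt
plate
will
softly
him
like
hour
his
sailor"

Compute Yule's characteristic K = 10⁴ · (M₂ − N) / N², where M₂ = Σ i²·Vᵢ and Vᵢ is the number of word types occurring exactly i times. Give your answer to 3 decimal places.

Frequencies: plate:3, like:3, will:2, quiet:2, run:2, him:2, his:2, softly:2, doctor:1, name:1, coat:1, tell:1, white:1, say:1, hot:1, seek:1, salt:1, hour:1, sailor:1
N = 29. Frequency spectrum: V_1=11, V_2=6, V_3=2
M₂ = 1²·11 + 2²·6 + 3²·2 = 53
K = 10000 × (53 − 29) / 29² = 285.375

285.375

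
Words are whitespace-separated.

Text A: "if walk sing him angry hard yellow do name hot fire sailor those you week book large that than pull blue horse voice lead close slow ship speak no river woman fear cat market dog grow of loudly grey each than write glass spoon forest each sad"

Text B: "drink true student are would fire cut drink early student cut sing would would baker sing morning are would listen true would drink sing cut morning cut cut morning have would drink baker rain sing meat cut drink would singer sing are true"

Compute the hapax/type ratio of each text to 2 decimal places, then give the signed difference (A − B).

A: hapax=43, V=45, ratio=0.96
B: hapax=7, V=16, ratio=0.44
Difference = 0.96 − 0.44 = 0.52

0.52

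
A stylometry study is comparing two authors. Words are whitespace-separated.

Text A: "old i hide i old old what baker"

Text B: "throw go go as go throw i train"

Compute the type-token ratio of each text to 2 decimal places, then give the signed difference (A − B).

TTR(A) = 5/8 = 0.63
TTR(B) = 5/8 = 0.63
Difference = 0.63 − 0.63 = 0.00

0.00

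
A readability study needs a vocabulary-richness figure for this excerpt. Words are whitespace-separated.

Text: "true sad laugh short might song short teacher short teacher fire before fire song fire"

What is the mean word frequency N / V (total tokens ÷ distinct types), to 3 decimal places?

1.667

N = 15 tokens, V = 9 types.
Mean frequency = N / V = 15 / 9 = 1.667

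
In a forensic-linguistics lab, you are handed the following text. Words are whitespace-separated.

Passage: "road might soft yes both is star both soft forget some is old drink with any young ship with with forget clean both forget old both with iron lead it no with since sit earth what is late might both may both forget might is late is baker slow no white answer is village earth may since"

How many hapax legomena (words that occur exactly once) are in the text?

Frequencies: both:6, is:6, with:5, forget:4, might:3, soft:2, old:2, no:2, since:2, earth:2, late:2, may:2, road:1, yes:1, star:1, some:1, drink:1, any:1, young:1, ship:1, … (11 more, each freq 1)
Hapax (freq=1): answer, any, baker, clean, drink, iron, it, lead, road, ship, sit, slow, some, star, village, what, white, yes, young

19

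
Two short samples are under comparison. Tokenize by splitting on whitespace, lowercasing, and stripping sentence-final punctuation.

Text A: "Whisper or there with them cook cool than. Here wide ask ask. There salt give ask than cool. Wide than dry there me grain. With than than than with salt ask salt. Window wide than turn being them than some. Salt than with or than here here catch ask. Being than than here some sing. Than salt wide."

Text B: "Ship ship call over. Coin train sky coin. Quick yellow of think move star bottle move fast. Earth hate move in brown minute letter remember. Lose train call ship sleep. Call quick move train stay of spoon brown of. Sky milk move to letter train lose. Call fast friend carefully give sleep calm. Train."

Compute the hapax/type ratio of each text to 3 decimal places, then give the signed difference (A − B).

-0.126

A: hapax=10, V=22, ratio=0.455
B: hapax=18, V=31, ratio=0.581
Difference = 0.455 − 0.581 = -0.126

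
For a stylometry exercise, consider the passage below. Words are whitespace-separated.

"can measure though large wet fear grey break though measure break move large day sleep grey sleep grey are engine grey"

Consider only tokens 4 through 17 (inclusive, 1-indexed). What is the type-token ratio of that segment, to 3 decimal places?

0.714

Segment tokens 4–17: large, wet, fear, grey, break, though, measure, break, move, large, day, sleep, grey, sleep
Segment N = 14, segment V = 10.
TTR = 10 / 14 = 0.714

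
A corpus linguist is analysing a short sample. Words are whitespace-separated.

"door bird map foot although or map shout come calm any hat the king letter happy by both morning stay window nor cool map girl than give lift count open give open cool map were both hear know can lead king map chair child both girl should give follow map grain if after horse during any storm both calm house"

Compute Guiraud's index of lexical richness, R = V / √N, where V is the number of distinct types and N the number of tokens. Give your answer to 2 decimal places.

5.68

N = 60, V = 44.
√N = 7.745967
R = 44 / 7.745967 = 5.68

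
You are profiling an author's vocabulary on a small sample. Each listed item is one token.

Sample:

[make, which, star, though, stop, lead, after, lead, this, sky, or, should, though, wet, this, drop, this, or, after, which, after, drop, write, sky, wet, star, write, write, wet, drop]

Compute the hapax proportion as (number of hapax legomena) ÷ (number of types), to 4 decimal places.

Frequencies: after:3, this:3, wet:3, drop:3, write:3, which:2, star:2, though:2, lead:2, sky:2, or:2, make:1, stop:1, should:1
Hapax count = 3; type count = 14.
Ratio = 3 / 14 = 0.2143

0.2143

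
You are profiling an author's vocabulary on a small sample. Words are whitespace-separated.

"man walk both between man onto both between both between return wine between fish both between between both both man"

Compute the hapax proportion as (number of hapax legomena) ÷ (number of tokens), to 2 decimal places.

0.25

Frequencies: both:6, between:6, man:3, walk:1, onto:1, return:1, wine:1, fish:1
Hapax count = 5; token count = 20.
Ratio = 5 / 20 = 0.25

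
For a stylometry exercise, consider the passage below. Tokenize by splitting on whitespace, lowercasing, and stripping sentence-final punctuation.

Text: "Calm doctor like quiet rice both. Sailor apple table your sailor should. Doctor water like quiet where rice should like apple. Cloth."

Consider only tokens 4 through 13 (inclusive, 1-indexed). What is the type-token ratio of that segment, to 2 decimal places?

0.90

Segment tokens 4–13: quiet, rice, both, sailor, apple, table, your, sailor, should, doctor
Segment N = 10, segment V = 9.
TTR = 9 / 10 = 0.90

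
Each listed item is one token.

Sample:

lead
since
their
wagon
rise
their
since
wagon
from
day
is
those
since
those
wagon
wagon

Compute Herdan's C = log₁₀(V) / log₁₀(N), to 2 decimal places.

0.79

N = 16, V = 9.
log₁₀(V) = 0.954243, log₁₀(N) = 1.204120
C = 0.954243 / 1.204120 = 0.79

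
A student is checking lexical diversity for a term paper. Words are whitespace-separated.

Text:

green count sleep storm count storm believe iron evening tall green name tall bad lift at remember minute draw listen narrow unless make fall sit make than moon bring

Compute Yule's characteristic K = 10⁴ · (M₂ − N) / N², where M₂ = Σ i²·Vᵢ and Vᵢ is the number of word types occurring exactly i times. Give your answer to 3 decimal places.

Frequencies: green:2, count:2, storm:2, tall:2, make:2, sleep:1, believe:1, iron:1, evening:1, name:1, bad:1, lift:1, at:1, remember:1, minute:1, draw:1, listen:1, narrow:1, unless:1, fall:1, … (4 more, each freq 1)
N = 29. Frequency spectrum: V_1=19, V_2=5
M₂ = 1²·19 + 2²·5 = 39
K = 10000 × (39 − 29) / 29² = 118.906

118.906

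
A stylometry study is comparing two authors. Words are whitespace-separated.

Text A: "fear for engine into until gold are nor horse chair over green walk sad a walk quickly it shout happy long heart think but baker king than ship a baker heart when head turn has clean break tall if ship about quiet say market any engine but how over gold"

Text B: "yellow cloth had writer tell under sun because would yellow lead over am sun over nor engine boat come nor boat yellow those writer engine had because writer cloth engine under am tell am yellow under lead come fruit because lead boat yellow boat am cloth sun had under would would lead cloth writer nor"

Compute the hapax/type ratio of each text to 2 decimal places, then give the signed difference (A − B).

0.67

A: hapax=32, V=41, ratio=0.78
B: hapax=2, V=18, ratio=0.11
Difference = 0.78 − 0.11 = 0.67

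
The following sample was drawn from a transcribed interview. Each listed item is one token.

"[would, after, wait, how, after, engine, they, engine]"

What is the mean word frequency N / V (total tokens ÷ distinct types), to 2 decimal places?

1.33

N = 8 tokens, V = 6 types.
Mean frequency = N / V = 8 / 6 = 1.33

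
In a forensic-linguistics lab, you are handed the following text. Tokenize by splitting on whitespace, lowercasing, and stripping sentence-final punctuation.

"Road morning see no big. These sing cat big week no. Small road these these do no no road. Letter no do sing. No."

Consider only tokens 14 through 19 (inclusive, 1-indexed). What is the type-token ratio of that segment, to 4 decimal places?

0.6667

Segment tokens 14–19: these, these, do, no, no, road
Segment N = 6, segment V = 4.
TTR = 4 / 6 = 0.6667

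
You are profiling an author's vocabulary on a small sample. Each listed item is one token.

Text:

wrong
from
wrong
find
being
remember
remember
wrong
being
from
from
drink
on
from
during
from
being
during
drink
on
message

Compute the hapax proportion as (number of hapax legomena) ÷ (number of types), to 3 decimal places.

Frequencies: from:5, wrong:3, being:3, remember:2, drink:2, on:2, during:2, find:1, message:1
Hapax count = 2; type count = 9.
Ratio = 2 / 9 = 0.222

0.222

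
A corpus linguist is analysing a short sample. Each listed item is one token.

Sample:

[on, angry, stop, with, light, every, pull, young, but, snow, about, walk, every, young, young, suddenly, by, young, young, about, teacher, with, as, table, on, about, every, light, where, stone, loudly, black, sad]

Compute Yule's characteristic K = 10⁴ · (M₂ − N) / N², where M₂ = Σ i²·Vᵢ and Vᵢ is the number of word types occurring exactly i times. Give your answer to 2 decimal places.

Frequencies: young:5, every:3, about:3, on:2, with:2, light:2, angry:1, stop:1, pull:1, but:1, snow:1, walk:1, suddenly:1, by:1, teacher:1, as:1, table:1, where:1, stone:1, loudly:1, … (2 more, each freq 1)
N = 33. Frequency spectrum: V_1=16, V_2=3, V_3=2, V_5=1
M₂ = 1²·16 + 2²·3 + 3²·2 + 5²·1 = 71
K = 10000 × (71 − 33) / 33² = 348.94

348.94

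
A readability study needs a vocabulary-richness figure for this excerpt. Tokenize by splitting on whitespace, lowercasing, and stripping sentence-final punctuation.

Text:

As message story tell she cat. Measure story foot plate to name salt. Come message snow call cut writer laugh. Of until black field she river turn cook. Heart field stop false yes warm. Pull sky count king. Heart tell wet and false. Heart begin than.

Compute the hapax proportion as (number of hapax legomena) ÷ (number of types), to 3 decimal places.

0.816

Frequencies: heart:3, message:2, story:2, tell:2, she:2, field:2, false:2, as:1, cat:1, measure:1, foot:1, plate:1, to:1, name:1, salt:1, come:1, snow:1, call:1, cut:1, writer:1, … (18 more, each freq 1)
Hapax count = 31; type count = 38.
Ratio = 31 / 38 = 0.816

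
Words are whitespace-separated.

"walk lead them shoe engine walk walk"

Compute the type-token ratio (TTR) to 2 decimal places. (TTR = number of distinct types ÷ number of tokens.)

0.71

N = 7 tokens, V = 5 types.
TTR = V / N = 5 / 7 = 0.71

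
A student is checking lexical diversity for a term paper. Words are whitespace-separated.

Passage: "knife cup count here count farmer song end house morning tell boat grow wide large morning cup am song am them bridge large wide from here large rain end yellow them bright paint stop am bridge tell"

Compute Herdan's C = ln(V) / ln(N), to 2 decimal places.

N = 37, V = 23.
ln(V) = 3.135494, ln(N) = 3.610918
C = 3.135494 / 3.610918 = 0.87

0.87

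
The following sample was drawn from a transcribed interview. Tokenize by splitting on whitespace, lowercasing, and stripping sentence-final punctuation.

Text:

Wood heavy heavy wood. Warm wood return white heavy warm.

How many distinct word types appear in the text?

Distinct types: {heavy, return, warm, white, wood}
V = 5

5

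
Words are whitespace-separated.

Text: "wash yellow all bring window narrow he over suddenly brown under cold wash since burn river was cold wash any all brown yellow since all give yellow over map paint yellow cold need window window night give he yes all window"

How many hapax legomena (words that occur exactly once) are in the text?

Frequencies: yellow:4, all:4, window:4, wash:3, cold:3, he:2, over:2, brown:2, since:2, give:2, bring:1, narrow:1, suddenly:1, under:1, burn:1, river:1, was:1, any:1, map:1, paint:1, … (3 more, each freq 1)
Hapax (freq=1): any, bring, burn, map, narrow, need, night, paint, river, suddenly, under, was, yes

13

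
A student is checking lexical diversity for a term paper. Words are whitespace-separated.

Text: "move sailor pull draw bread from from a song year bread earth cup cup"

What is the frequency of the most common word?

Frequencies: bread:2, from:2, cup:2, move:1, sailor:1, pull:1, draw:1, a:1, song:1, year:1, earth:1
Most common: 'bread' with frequency 2.

2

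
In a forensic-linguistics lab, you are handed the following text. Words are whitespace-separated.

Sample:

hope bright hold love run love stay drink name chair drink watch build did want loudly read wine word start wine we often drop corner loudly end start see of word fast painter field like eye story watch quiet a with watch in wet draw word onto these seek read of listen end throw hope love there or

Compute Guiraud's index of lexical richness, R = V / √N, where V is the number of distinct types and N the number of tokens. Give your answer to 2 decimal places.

N = 58, V = 44.
√N = 7.615773
R = 44 / 7.615773 = 5.78

5.78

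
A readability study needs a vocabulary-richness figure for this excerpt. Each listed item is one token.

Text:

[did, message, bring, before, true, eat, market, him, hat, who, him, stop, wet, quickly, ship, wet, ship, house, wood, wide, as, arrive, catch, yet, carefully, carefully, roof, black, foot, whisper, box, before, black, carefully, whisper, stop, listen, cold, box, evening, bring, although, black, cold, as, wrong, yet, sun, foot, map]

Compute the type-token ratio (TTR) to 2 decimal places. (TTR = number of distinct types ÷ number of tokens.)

N = 50 tokens, V = 34 types.
TTR = V / N = 34 / 50 = 0.68

0.68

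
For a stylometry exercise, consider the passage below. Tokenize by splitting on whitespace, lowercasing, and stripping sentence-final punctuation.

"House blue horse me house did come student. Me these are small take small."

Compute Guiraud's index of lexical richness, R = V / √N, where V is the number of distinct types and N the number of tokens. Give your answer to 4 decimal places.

N = 14, V = 11.
√N = 3.741657
R = 11 / 3.741657 = 2.9399

2.9399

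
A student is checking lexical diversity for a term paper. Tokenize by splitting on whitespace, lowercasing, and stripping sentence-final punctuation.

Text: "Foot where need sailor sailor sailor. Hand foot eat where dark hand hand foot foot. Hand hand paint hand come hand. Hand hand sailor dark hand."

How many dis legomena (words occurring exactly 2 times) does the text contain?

2

Frequencies: hand:10, foot:4, sailor:4, where:2, dark:2, need:1, eat:1, paint:1, come:1
Words with frequency 2: dark, where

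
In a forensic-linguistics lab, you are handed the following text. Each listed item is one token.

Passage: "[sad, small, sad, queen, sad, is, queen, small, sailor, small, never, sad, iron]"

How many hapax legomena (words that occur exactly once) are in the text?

Frequencies: sad:4, small:3, queen:2, is:1, sailor:1, never:1, iron:1
Hapax (freq=1): iron, is, never, sailor

4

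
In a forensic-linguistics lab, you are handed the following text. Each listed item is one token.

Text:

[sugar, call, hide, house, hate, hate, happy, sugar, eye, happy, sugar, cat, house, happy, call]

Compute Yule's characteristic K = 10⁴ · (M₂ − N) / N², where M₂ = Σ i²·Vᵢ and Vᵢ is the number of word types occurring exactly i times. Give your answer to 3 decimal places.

Frequencies: sugar:3, happy:3, call:2, house:2, hate:2, hide:1, eye:1, cat:1
N = 15. Frequency spectrum: V_1=3, V_2=3, V_3=2
M₂ = 1²·3 + 2²·3 + 3²·2 = 33
K = 10000 × (33 − 15) / 15² = 800.000

800.000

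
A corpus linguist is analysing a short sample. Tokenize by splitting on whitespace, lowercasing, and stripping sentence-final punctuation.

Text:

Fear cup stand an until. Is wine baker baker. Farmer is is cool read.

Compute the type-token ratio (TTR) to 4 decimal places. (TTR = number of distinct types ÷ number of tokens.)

N = 14 tokens, V = 11 types.
TTR = V / N = 11 / 14 = 0.7857

0.7857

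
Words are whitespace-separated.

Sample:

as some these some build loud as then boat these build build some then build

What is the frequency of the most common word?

4

Frequencies: build:4, some:3, as:2, these:2, then:2, loud:1, boat:1
Most common: 'build' with frequency 4.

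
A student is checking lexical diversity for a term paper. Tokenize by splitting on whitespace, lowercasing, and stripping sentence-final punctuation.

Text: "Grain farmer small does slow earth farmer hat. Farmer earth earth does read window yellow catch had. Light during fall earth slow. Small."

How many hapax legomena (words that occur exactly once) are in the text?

Frequencies: earth:4, farmer:3, small:2, does:2, slow:2, grain:1, hat:1, read:1, window:1, yellow:1, catch:1, had:1, light:1, during:1, fall:1
Hapax (freq=1): catch, during, fall, grain, had, hat, light, read, window, yellow

10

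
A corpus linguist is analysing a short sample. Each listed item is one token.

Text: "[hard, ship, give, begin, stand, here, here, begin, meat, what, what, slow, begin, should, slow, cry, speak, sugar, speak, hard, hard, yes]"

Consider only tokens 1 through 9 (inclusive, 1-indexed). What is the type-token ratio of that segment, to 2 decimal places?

Segment tokens 1–9: hard, ship, give, begin, stand, here, here, begin, meat
Segment N = 9, segment V = 7.
TTR = 7 / 9 = 0.78

0.78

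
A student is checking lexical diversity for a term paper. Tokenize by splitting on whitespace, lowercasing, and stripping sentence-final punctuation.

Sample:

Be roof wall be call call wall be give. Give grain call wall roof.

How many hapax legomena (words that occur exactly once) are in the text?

1

Frequencies: be:3, wall:3, call:3, roof:2, give:2, grain:1
Hapax (freq=1): grain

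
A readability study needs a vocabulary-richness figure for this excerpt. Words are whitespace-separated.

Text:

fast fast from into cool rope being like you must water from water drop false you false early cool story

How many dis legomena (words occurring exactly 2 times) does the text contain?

6

Frequencies: fast:2, from:2, cool:2, you:2, water:2, false:2, into:1, rope:1, being:1, like:1, must:1, drop:1, early:1, story:1
Words with frequency 2: cool, false, fast, from, water, you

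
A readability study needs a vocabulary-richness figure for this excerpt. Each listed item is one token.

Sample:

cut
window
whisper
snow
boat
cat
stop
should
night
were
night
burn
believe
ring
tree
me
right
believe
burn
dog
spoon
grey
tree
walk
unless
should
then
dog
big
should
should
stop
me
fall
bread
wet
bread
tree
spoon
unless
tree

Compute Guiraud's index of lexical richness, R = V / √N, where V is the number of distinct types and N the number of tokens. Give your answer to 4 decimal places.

N = 41, V = 26.
√N = 6.403124
R = 26 / 6.403124 = 4.0605

4.0605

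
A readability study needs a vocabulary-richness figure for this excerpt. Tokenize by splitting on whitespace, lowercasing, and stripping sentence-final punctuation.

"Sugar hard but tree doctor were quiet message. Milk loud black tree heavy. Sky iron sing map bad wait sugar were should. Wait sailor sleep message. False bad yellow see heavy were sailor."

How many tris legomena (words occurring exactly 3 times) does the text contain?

1

Frequencies: were:3, sugar:2, tree:2, message:2, heavy:2, bad:2, wait:2, sailor:2, hard:1, but:1, doctor:1, quiet:1, milk:1, loud:1, black:1, sky:1, iron:1, sing:1, map:1, should:1, … (4 more, each freq 1)
Words with frequency 3: were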